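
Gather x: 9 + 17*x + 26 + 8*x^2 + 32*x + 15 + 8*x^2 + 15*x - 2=16*x^2 + 64*x + 48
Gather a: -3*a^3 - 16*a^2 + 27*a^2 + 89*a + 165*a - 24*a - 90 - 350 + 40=-3*a^3 + 11*a^2 + 230*a - 400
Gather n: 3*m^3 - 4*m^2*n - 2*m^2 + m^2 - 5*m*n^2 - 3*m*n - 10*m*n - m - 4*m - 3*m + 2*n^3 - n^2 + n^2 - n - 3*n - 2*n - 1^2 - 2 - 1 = 3*m^3 - m^2 - 5*m*n^2 - 8*m + 2*n^3 + n*(-4*m^2 - 13*m - 6) - 4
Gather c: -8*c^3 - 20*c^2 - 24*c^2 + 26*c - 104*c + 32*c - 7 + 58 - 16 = -8*c^3 - 44*c^2 - 46*c + 35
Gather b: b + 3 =b + 3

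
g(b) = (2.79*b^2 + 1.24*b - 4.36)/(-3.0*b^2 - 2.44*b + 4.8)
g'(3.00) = -0.04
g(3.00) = -0.83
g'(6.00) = -0.01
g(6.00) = -0.88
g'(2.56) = -0.05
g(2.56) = -0.81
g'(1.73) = -0.18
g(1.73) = -0.73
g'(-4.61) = -0.03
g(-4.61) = -1.03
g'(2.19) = -0.08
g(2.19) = -0.79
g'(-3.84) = -0.06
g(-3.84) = -1.06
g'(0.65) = -1.47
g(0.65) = -1.22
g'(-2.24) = -0.94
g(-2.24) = -1.43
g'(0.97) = -46.05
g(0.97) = 1.37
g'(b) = (5.58*b + 1.24)/(-3.0*b^2 - 2.44*b + 4.8) + (6.0*b + 2.44)*(2.79*b^2 + 1.24*b - 4.36)/(-3.0*b^2 - 2.44*b + 4.8)^2 = (-3.0876*b^2 + 0.623999999999995*b - 4.6864)/(9.0*b^4 + 14.64*b^3 - 22.8464*b^2 - 23.424*b + 23.04)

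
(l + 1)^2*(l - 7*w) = l^3 - 7*l^2*w + 2*l^2 - 14*l*w + l - 7*w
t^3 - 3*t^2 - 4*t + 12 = (t - 3)*(t - 2)*(t + 2)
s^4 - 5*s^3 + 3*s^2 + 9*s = s*(s - 3)^2*(s + 1)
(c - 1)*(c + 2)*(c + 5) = c^3 + 6*c^2 + 3*c - 10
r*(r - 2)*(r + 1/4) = r^3 - 7*r^2/4 - r/2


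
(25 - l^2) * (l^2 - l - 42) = -l^4 + l^3 + 67*l^2 - 25*l - 1050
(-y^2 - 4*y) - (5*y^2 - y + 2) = -6*y^2 - 3*y - 2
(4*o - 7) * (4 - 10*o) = -40*o^2 + 86*o - 28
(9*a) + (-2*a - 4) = 7*a - 4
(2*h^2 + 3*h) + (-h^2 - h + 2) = h^2 + 2*h + 2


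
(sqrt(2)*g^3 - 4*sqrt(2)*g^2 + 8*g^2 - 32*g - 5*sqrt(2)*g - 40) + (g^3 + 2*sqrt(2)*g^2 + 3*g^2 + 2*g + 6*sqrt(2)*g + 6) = g^3 + sqrt(2)*g^3 - 2*sqrt(2)*g^2 + 11*g^2 - 30*g + sqrt(2)*g - 34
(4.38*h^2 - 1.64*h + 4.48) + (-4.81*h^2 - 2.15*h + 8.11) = -0.43*h^2 - 3.79*h + 12.59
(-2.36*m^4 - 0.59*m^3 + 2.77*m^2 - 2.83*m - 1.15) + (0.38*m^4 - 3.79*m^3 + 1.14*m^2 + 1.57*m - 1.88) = -1.98*m^4 - 4.38*m^3 + 3.91*m^2 - 1.26*m - 3.03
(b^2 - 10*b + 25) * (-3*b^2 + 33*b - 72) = -3*b^4 + 63*b^3 - 477*b^2 + 1545*b - 1800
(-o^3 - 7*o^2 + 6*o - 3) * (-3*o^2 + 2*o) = 3*o^5 + 19*o^4 - 32*o^3 + 21*o^2 - 6*o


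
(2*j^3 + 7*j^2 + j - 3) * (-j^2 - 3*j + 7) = -2*j^5 - 13*j^4 - 8*j^3 + 49*j^2 + 16*j - 21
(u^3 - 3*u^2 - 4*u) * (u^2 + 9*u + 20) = u^5 + 6*u^4 - 11*u^3 - 96*u^2 - 80*u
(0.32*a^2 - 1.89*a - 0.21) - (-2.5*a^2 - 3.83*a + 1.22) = 2.82*a^2 + 1.94*a - 1.43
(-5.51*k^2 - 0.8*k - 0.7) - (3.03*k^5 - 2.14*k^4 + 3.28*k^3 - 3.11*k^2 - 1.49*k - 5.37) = -3.03*k^5 + 2.14*k^4 - 3.28*k^3 - 2.4*k^2 + 0.69*k + 4.67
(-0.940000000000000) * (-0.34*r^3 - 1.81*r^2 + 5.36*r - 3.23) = 0.3196*r^3 + 1.7014*r^2 - 5.0384*r + 3.0362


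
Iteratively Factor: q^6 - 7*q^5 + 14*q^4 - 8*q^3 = (q)*(q^5 - 7*q^4 + 14*q^3 - 8*q^2) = q^2*(q^4 - 7*q^3 + 14*q^2 - 8*q) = q^2*(q - 4)*(q^3 - 3*q^2 + 2*q) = q^2*(q - 4)*(q - 1)*(q^2 - 2*q) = q^3*(q - 4)*(q - 1)*(q - 2)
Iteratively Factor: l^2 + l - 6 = (l - 2)*(l + 3)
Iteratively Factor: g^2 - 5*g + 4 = (g - 1)*(g - 4)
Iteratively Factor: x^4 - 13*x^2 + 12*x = (x)*(x^3 - 13*x + 12) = x*(x - 3)*(x^2 + 3*x - 4) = x*(x - 3)*(x + 4)*(x - 1)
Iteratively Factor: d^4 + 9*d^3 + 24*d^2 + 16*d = (d)*(d^3 + 9*d^2 + 24*d + 16) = d*(d + 4)*(d^2 + 5*d + 4) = d*(d + 4)^2*(d + 1)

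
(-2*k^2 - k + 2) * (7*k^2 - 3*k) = -14*k^4 - k^3 + 17*k^2 - 6*k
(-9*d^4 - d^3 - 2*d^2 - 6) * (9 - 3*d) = 27*d^5 - 78*d^4 - 3*d^3 - 18*d^2 + 18*d - 54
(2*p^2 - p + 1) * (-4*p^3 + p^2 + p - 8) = -8*p^5 + 6*p^4 - 3*p^3 - 16*p^2 + 9*p - 8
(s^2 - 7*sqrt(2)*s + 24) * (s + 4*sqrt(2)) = s^3 - 3*sqrt(2)*s^2 - 32*s + 96*sqrt(2)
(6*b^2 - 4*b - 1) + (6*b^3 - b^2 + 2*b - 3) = 6*b^3 + 5*b^2 - 2*b - 4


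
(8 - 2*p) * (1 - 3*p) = 6*p^2 - 26*p + 8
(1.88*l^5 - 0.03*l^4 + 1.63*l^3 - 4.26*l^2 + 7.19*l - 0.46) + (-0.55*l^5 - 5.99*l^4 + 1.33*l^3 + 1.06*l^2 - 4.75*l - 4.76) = 1.33*l^5 - 6.02*l^4 + 2.96*l^3 - 3.2*l^2 + 2.44*l - 5.22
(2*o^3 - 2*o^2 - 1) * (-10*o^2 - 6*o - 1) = -20*o^5 + 8*o^4 + 10*o^3 + 12*o^2 + 6*o + 1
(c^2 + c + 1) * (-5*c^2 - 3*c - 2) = -5*c^4 - 8*c^3 - 10*c^2 - 5*c - 2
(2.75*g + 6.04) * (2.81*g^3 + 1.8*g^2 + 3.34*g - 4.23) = 7.7275*g^4 + 21.9224*g^3 + 20.057*g^2 + 8.5411*g - 25.5492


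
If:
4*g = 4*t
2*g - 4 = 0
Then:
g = 2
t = 2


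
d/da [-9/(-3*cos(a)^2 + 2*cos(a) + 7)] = 18*(3*cos(a) - 1)*sin(a)/(-3*cos(a)^2 + 2*cos(a) + 7)^2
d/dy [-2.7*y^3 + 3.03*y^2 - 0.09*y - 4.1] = -8.1*y^2 + 6.06*y - 0.09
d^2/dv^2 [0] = 0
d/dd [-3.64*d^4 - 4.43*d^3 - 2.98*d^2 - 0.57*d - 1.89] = -14.56*d^3 - 13.29*d^2 - 5.96*d - 0.57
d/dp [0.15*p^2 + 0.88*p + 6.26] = 0.3*p + 0.88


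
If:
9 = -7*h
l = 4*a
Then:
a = l/4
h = -9/7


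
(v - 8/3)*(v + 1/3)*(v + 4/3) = v^3 - v^2 - 4*v - 32/27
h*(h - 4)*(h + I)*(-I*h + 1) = -I*h^4 + 2*h^3 + 4*I*h^3 - 8*h^2 + I*h^2 - 4*I*h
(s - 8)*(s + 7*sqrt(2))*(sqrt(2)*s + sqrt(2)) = sqrt(2)*s^3 - 7*sqrt(2)*s^2 + 14*s^2 - 98*s - 8*sqrt(2)*s - 112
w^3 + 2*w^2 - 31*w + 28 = (w - 4)*(w - 1)*(w + 7)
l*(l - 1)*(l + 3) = l^3 + 2*l^2 - 3*l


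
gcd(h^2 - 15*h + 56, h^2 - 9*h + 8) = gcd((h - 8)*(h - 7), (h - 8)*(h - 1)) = h - 8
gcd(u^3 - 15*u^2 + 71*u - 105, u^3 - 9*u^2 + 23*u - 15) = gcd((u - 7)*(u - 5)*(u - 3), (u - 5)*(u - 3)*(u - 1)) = u^2 - 8*u + 15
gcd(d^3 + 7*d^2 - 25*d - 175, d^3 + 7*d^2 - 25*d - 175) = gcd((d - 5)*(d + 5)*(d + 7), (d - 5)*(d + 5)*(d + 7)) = d^3 + 7*d^2 - 25*d - 175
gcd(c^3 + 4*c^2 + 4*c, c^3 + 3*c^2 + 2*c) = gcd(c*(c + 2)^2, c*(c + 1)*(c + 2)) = c^2 + 2*c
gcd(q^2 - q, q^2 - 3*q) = q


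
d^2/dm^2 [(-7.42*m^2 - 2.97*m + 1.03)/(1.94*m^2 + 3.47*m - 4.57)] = (77.544128*m^3 - 371.446368*m^2 - 116.386032*m - 361.06004)/(7.301384*m^6 + 39.179076*m^5 + 18.479082*m^4 - 142.804033*m^3 - 43.530621*m^2 + 217.411809*m - 95.443993)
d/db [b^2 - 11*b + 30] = 2*b - 11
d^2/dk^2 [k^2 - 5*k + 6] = 2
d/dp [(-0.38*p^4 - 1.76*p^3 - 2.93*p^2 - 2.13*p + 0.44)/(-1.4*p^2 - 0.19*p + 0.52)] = (1.064*p^5 + 2.6806*p^4 - 0.121600000000001*p^3 - 5.1709*p^2 - 1.8152*p - 1.024)/(1.96*p^4 + 0.532*p^3 - 1.4199*p^2 - 0.1976*p + 0.2704)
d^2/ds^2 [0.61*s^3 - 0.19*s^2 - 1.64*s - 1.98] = 3.66*s - 0.38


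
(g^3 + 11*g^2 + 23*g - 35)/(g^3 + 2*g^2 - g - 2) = (g^2 + 12*g + 35)/(g^2 + 3*g + 2)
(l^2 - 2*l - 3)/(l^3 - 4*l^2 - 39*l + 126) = (l + 1)/(l^2 - l - 42)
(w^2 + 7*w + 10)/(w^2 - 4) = (w + 5)/(w - 2)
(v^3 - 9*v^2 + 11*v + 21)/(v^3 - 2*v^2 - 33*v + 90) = (v^2 - 6*v - 7)/(v^2 + v - 30)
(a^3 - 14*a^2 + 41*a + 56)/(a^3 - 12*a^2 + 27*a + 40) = (a - 7)/(a - 5)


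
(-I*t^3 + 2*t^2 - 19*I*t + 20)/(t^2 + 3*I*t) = (-I*t^3 + 2*t^2 - 19*I*t + 20)/(t*(t + 3*I))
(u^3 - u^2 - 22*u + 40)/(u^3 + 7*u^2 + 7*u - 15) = (u^2 - 6*u + 8)/(u^2 + 2*u - 3)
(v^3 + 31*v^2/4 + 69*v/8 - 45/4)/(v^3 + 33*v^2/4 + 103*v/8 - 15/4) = (4*v - 3)/(4*v - 1)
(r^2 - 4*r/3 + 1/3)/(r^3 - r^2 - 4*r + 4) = (r - 1/3)/(r^2 - 4)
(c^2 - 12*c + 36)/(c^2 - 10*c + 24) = (c - 6)/(c - 4)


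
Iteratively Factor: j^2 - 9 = (j - 3)*(j + 3)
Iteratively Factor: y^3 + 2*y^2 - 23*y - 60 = (y + 4)*(y^2 - 2*y - 15) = (y - 5)*(y + 4)*(y + 3)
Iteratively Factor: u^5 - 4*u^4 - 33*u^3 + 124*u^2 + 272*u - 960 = (u + 4)*(u^4 - 8*u^3 - u^2 + 128*u - 240) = (u - 3)*(u + 4)*(u^3 - 5*u^2 - 16*u + 80) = (u - 3)*(u + 4)^2*(u^2 - 9*u + 20) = (u - 4)*(u - 3)*(u + 4)^2*(u - 5)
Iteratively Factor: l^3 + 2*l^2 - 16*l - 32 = (l + 2)*(l^2 - 16) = (l - 4)*(l + 2)*(l + 4)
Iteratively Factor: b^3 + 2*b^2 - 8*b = (b - 2)*(b^2 + 4*b) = b*(b - 2)*(b + 4)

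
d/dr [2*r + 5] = 2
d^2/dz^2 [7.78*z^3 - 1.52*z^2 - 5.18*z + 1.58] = 46.68*z - 3.04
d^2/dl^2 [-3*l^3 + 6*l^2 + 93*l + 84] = 12 - 18*l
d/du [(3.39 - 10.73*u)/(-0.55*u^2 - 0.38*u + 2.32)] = (-5.9015*u^2 + 3.729*u - 23.6054)/(0.3025*u^4 + 0.418*u^3 - 2.4076*u^2 - 1.7632*u + 5.3824)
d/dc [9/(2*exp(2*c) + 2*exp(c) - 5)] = (-36*exp(c) - 18)*exp(c)/(2*exp(2*c) + 2*exp(c) - 5)^2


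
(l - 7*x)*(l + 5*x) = l^2 - 2*l*x - 35*x^2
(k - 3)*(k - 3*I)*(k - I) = k^3 - 3*k^2 - 4*I*k^2 - 3*k + 12*I*k + 9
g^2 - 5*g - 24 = (g - 8)*(g + 3)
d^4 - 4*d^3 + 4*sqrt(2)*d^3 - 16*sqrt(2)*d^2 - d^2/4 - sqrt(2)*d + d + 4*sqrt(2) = (d - 4)*(d - 1/2)*(d + 1/2)*(d + 4*sqrt(2))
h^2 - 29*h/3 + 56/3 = (h - 7)*(h - 8/3)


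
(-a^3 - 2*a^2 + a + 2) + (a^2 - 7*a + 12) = -a^3 - a^2 - 6*a + 14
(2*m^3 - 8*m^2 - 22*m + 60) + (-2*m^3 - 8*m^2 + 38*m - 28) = -16*m^2 + 16*m + 32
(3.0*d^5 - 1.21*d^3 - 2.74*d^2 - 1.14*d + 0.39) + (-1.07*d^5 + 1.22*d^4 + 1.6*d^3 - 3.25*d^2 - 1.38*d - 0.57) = 1.93*d^5 + 1.22*d^4 + 0.39*d^3 - 5.99*d^2 - 2.52*d - 0.18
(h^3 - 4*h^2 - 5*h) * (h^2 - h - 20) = h^5 - 5*h^4 - 21*h^3 + 85*h^2 + 100*h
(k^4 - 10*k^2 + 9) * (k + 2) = k^5 + 2*k^4 - 10*k^3 - 20*k^2 + 9*k + 18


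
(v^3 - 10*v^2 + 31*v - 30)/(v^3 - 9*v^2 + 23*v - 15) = (v - 2)/(v - 1)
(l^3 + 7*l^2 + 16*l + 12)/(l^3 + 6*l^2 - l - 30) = (l^2 + 4*l + 4)/(l^2 + 3*l - 10)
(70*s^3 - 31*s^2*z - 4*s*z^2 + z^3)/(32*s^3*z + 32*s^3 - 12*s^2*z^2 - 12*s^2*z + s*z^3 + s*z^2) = (70*s^3 - 31*s^2*z - 4*s*z^2 + z^3)/(s*(32*s^2*z + 32*s^2 - 12*s*z^2 - 12*s*z + z^3 + z^2))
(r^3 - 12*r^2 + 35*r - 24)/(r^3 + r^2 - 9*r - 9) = (r^2 - 9*r + 8)/(r^2 + 4*r + 3)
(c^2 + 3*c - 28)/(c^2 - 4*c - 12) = (-c^2 - 3*c + 28)/(-c^2 + 4*c + 12)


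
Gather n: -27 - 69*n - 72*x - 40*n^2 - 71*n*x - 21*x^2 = -40*n^2 + n*(-71*x - 69) - 21*x^2 - 72*x - 27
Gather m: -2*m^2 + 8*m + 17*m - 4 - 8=-2*m^2 + 25*m - 12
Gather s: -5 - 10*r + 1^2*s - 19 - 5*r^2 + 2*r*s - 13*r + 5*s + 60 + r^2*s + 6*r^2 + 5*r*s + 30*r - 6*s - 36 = r^2 + 7*r + s*(r^2 + 7*r)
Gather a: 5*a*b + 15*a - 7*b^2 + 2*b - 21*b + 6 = a*(5*b + 15) - 7*b^2 - 19*b + 6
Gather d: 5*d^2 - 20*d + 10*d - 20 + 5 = 5*d^2 - 10*d - 15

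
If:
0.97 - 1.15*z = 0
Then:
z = 0.84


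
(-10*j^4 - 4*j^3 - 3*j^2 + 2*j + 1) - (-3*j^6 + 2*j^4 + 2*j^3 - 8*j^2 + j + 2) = 3*j^6 - 12*j^4 - 6*j^3 + 5*j^2 + j - 1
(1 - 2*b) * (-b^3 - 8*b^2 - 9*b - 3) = 2*b^4 + 15*b^3 + 10*b^2 - 3*b - 3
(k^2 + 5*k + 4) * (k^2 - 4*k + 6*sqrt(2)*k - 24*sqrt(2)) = k^4 + k^3 + 6*sqrt(2)*k^3 - 16*k^2 + 6*sqrt(2)*k^2 - 96*sqrt(2)*k - 16*k - 96*sqrt(2)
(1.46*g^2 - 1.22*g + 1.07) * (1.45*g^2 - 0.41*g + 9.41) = 2.117*g^4 - 2.3676*g^3 + 15.7903*g^2 - 11.9189*g + 10.0687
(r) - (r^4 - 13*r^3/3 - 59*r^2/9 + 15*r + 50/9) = -r^4 + 13*r^3/3 + 59*r^2/9 - 14*r - 50/9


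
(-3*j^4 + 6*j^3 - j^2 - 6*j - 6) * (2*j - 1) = -6*j^5 + 15*j^4 - 8*j^3 - 11*j^2 - 6*j + 6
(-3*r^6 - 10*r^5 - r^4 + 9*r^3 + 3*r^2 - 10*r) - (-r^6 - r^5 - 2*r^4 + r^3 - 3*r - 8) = -2*r^6 - 9*r^5 + r^4 + 8*r^3 + 3*r^2 - 7*r + 8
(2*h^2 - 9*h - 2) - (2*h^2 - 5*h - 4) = 2 - 4*h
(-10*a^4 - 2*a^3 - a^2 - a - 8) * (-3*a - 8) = 30*a^5 + 86*a^4 + 19*a^3 + 11*a^2 + 32*a + 64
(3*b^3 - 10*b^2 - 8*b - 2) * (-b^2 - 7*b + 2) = -3*b^5 - 11*b^4 + 84*b^3 + 38*b^2 - 2*b - 4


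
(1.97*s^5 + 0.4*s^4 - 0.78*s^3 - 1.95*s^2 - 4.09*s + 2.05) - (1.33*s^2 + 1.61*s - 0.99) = 1.97*s^5 + 0.4*s^4 - 0.78*s^3 - 3.28*s^2 - 5.7*s + 3.04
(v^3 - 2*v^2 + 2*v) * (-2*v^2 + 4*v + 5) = -2*v^5 + 8*v^4 - 7*v^3 - 2*v^2 + 10*v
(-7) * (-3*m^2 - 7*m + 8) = 21*m^2 + 49*m - 56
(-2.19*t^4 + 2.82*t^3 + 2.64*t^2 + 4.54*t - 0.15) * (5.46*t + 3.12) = -11.9574*t^5 + 8.5644*t^4 + 23.2128*t^3 + 33.0252*t^2 + 13.3458*t - 0.468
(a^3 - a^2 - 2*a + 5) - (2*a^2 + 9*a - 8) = a^3 - 3*a^2 - 11*a + 13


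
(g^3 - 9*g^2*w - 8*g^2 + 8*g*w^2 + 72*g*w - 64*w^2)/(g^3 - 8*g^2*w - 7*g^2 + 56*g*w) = (g^2 - g*w - 8*g + 8*w)/(g*(g - 7))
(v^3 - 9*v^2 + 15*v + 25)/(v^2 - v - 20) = (v^2 - 4*v - 5)/(v + 4)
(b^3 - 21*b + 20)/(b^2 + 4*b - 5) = b - 4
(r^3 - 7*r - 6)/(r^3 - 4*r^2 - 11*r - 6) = (r^2 - r - 6)/(r^2 - 5*r - 6)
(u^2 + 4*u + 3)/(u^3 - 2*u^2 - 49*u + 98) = (u^2 + 4*u + 3)/(u^3 - 2*u^2 - 49*u + 98)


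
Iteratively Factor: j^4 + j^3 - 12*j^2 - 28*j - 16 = (j + 1)*(j^3 - 12*j - 16) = (j - 4)*(j + 1)*(j^2 + 4*j + 4) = (j - 4)*(j + 1)*(j + 2)*(j + 2)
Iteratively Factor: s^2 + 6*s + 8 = (s + 2)*(s + 4)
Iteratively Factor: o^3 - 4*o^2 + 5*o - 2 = (o - 1)*(o^2 - 3*o + 2) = (o - 1)^2*(o - 2)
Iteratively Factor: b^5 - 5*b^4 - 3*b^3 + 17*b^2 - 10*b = (b - 5)*(b^4 - 3*b^2 + 2*b) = (b - 5)*(b - 1)*(b^3 + b^2 - 2*b) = b*(b - 5)*(b - 1)*(b^2 + b - 2) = b*(b - 5)*(b - 1)^2*(b + 2)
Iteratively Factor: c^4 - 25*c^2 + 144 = (c + 4)*(c^3 - 4*c^2 - 9*c + 36) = (c - 4)*(c + 4)*(c^2 - 9) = (c - 4)*(c + 3)*(c + 4)*(c - 3)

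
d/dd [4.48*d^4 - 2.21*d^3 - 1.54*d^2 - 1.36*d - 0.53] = 17.92*d^3 - 6.63*d^2 - 3.08*d - 1.36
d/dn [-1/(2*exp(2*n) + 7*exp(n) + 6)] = (4*exp(n) + 7)*exp(n)/(2*exp(2*n) + 7*exp(n) + 6)^2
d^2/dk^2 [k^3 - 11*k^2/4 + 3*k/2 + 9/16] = 6*k - 11/2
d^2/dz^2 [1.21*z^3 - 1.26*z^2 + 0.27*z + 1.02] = 7.26*z - 2.52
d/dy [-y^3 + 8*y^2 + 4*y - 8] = -3*y^2 + 16*y + 4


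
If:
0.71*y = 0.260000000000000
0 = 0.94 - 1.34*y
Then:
No Solution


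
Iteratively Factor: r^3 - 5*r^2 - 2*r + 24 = (r - 3)*(r^2 - 2*r - 8) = (r - 3)*(r + 2)*(r - 4)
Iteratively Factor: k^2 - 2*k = (k)*(k - 2)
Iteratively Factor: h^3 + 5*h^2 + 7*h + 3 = (h + 1)*(h^2 + 4*h + 3) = (h + 1)^2*(h + 3)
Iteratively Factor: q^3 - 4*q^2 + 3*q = (q)*(q^2 - 4*q + 3) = q*(q - 3)*(q - 1)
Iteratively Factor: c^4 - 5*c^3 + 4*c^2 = (c)*(c^3 - 5*c^2 + 4*c) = c*(c - 1)*(c^2 - 4*c) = c^2*(c - 1)*(c - 4)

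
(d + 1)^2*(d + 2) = d^3 + 4*d^2 + 5*d + 2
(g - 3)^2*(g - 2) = g^3 - 8*g^2 + 21*g - 18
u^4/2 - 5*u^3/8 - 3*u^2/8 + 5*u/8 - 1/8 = (u/2 + 1/2)*(u - 1)^2*(u - 1/4)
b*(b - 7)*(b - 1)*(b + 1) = b^4 - 7*b^3 - b^2 + 7*b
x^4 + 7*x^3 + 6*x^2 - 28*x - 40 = (x - 2)*(x + 2)^2*(x + 5)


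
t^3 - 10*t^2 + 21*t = t*(t - 7)*(t - 3)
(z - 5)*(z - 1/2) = z^2 - 11*z/2 + 5/2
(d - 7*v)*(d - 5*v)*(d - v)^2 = d^4 - 14*d^3*v + 60*d^2*v^2 - 82*d*v^3 + 35*v^4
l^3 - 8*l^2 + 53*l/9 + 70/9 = (l - 7)*(l - 5/3)*(l + 2/3)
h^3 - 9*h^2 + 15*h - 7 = (h - 7)*(h - 1)^2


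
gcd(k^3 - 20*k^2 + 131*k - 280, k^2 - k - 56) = k - 8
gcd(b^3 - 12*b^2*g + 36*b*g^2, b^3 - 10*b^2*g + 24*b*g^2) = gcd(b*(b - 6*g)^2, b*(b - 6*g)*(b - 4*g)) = b^2 - 6*b*g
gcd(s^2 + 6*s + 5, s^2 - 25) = s + 5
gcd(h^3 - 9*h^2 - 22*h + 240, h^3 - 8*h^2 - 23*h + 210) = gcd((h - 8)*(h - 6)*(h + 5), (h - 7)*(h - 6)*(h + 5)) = h^2 - h - 30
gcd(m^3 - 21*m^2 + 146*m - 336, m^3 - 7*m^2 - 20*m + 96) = m - 8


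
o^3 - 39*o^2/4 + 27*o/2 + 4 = (o - 8)*(o - 2)*(o + 1/4)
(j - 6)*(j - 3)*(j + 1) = j^3 - 8*j^2 + 9*j + 18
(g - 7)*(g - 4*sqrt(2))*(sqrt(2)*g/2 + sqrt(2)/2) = sqrt(2)*g^3/2 - 3*sqrt(2)*g^2 - 4*g^2 - 7*sqrt(2)*g/2 + 24*g + 28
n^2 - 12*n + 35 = (n - 7)*(n - 5)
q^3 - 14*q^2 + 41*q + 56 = (q - 8)*(q - 7)*(q + 1)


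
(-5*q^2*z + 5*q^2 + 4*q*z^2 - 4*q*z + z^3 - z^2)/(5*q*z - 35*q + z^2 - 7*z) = (-q*z + q + z^2 - z)/(z - 7)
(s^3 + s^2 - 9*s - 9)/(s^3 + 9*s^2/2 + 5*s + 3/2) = 2*(s - 3)/(2*s + 1)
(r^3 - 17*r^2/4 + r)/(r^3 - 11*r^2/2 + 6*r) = (4*r - 1)/(2*(2*r - 3))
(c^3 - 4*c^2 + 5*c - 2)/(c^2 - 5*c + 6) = (c^2 - 2*c + 1)/(c - 3)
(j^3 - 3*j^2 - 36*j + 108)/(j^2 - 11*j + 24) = (j^2 - 36)/(j - 8)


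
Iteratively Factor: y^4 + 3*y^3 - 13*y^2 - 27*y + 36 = (y - 1)*(y^3 + 4*y^2 - 9*y - 36) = (y - 1)*(y + 4)*(y^2 - 9) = (y - 1)*(y + 3)*(y + 4)*(y - 3)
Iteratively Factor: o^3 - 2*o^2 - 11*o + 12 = (o + 3)*(o^2 - 5*o + 4) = (o - 4)*(o + 3)*(o - 1)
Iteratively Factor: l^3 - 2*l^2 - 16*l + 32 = (l + 4)*(l^2 - 6*l + 8) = (l - 4)*(l + 4)*(l - 2)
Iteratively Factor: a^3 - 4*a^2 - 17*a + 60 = (a + 4)*(a^2 - 8*a + 15) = (a - 3)*(a + 4)*(a - 5)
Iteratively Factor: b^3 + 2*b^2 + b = (b + 1)*(b^2 + b) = b*(b + 1)*(b + 1)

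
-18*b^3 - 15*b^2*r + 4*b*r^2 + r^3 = (-3*b + r)*(b + r)*(6*b + r)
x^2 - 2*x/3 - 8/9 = (x - 4/3)*(x + 2/3)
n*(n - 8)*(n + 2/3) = n^3 - 22*n^2/3 - 16*n/3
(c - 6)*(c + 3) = c^2 - 3*c - 18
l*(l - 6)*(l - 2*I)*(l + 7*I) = l^4 - 6*l^3 + 5*I*l^3 + 14*l^2 - 30*I*l^2 - 84*l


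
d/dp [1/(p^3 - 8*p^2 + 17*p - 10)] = (-3*p^2 + 16*p - 17)/(p^3 - 8*p^2 + 17*p - 10)^2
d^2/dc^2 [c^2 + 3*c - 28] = 2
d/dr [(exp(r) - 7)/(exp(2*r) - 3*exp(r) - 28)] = -exp(r)/(exp(2*r) + 8*exp(r) + 16)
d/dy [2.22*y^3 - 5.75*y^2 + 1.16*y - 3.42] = 6.66*y^2 - 11.5*y + 1.16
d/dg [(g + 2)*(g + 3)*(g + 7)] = 3*g^2 + 24*g + 41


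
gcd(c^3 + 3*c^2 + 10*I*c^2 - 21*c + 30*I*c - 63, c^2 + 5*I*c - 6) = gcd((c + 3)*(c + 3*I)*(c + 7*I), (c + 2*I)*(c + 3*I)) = c + 3*I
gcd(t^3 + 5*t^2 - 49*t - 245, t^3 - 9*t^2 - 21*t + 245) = t^2 - 2*t - 35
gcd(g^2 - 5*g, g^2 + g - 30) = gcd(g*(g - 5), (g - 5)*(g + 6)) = g - 5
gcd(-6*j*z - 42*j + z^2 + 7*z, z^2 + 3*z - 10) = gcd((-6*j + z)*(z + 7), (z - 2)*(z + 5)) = 1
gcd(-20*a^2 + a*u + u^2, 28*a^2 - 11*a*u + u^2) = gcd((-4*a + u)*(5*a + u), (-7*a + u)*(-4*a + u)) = -4*a + u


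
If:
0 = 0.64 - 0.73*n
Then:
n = 0.88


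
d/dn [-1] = 0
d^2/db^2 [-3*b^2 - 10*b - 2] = -6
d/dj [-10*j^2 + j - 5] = 1 - 20*j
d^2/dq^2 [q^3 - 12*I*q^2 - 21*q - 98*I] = 6*q - 24*I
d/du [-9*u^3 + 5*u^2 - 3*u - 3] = -27*u^2 + 10*u - 3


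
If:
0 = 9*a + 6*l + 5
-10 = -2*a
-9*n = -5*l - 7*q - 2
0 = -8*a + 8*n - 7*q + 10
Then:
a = 5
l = -25/3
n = -209/3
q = -1762/21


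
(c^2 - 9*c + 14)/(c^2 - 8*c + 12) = (c - 7)/(c - 6)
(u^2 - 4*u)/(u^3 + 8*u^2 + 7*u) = (u - 4)/(u^2 + 8*u + 7)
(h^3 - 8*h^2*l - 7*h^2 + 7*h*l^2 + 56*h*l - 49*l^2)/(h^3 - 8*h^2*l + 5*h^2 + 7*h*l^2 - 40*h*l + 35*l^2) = (h - 7)/(h + 5)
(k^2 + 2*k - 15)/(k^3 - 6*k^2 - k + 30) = (k + 5)/(k^2 - 3*k - 10)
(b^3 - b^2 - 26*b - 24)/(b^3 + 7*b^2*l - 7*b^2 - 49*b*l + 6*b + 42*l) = (b^2 + 5*b + 4)/(b^2 + 7*b*l - b - 7*l)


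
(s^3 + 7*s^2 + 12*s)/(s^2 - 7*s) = (s^2 + 7*s + 12)/(s - 7)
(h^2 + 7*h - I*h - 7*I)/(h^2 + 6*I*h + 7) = (h + 7)/(h + 7*I)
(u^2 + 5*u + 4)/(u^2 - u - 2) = (u + 4)/(u - 2)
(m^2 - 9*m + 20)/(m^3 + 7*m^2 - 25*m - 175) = (m - 4)/(m^2 + 12*m + 35)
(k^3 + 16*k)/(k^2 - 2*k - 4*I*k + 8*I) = k*(k + 4*I)/(k - 2)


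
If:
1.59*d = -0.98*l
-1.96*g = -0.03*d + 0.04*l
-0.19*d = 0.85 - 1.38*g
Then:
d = -6.90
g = -0.33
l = 11.20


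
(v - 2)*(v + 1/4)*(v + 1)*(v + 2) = v^4 + 5*v^3/4 - 15*v^2/4 - 5*v - 1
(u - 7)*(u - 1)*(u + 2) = u^3 - 6*u^2 - 9*u + 14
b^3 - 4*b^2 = b^2*(b - 4)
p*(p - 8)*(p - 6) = p^3 - 14*p^2 + 48*p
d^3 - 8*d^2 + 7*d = d*(d - 7)*(d - 1)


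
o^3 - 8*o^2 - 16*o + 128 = (o - 8)*(o - 4)*(o + 4)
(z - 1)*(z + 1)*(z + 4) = z^3 + 4*z^2 - z - 4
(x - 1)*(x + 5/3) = x^2 + 2*x/3 - 5/3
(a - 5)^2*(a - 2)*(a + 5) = a^4 - 7*a^3 - 15*a^2 + 175*a - 250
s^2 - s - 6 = (s - 3)*(s + 2)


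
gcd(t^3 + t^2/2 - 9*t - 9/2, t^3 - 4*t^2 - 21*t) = t + 3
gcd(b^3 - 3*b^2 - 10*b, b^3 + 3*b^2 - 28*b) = b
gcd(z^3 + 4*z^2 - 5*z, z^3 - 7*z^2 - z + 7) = z - 1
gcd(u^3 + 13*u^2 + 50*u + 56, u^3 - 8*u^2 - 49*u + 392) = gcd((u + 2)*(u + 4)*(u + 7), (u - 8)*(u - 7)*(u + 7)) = u + 7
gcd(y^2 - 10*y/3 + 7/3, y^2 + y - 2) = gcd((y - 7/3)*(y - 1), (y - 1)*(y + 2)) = y - 1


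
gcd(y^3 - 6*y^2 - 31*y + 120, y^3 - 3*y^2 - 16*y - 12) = 1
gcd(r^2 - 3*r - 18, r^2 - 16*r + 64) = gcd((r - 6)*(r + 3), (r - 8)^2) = 1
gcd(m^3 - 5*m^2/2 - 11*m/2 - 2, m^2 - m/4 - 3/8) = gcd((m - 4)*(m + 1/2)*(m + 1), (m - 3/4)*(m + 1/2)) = m + 1/2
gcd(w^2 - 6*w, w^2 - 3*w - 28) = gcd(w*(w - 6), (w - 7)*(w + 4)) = 1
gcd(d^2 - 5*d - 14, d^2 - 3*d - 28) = d - 7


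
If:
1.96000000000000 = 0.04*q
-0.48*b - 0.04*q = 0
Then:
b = -4.08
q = 49.00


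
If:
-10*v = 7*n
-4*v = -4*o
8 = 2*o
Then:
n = -40/7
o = 4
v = 4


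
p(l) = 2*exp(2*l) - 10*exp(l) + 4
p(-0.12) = -3.30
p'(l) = 4*exp(2*l) - 10*exp(l)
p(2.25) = 89.16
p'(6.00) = 646984.88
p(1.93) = 30.04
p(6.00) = 321479.29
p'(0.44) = -5.88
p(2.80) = 380.41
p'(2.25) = 265.19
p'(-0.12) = -5.72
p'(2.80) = 917.26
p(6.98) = 2300153.81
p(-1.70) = 2.24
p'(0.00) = -6.00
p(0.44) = -6.71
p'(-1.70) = -1.69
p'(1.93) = 120.97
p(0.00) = -4.00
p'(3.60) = 4991.74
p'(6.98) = 4611048.80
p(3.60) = 2316.88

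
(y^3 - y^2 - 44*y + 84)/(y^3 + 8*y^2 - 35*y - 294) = (y - 2)/(y + 7)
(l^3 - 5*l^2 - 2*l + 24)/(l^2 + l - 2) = (l^2 - 7*l + 12)/(l - 1)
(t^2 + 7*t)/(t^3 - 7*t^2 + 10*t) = (t + 7)/(t^2 - 7*t + 10)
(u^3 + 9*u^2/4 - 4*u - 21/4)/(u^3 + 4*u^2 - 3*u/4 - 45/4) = (4*u^2 - 3*u - 7)/(4*u^2 + 4*u - 15)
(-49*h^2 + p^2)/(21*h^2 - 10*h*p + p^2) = (7*h + p)/(-3*h + p)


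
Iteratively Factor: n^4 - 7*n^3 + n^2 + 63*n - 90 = (n - 5)*(n^3 - 2*n^2 - 9*n + 18) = (n - 5)*(n + 3)*(n^2 - 5*n + 6) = (n - 5)*(n - 3)*(n + 3)*(n - 2)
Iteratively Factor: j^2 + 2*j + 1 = (j + 1)*(j + 1)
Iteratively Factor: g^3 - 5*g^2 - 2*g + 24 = (g - 3)*(g^2 - 2*g - 8) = (g - 3)*(g + 2)*(g - 4)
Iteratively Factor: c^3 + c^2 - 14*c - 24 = (c + 3)*(c^2 - 2*c - 8) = (c + 2)*(c + 3)*(c - 4)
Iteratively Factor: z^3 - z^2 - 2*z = (z - 2)*(z^2 + z) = (z - 2)*(z + 1)*(z)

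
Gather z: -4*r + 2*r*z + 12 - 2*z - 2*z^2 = -4*r - 2*z^2 + z*(2*r - 2) + 12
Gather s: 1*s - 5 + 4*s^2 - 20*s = 4*s^2 - 19*s - 5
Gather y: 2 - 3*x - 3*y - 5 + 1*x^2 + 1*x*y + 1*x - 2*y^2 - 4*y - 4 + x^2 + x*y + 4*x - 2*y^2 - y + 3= 2*x^2 + 2*x - 4*y^2 + y*(2*x - 8) - 4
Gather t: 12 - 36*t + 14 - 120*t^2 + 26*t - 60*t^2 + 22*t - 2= -180*t^2 + 12*t + 24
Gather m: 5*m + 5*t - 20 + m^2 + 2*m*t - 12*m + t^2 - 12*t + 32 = m^2 + m*(2*t - 7) + t^2 - 7*t + 12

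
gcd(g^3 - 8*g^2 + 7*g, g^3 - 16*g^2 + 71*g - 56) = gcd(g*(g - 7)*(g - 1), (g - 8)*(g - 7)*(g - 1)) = g^2 - 8*g + 7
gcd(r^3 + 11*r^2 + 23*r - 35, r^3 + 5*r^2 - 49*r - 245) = r^2 + 12*r + 35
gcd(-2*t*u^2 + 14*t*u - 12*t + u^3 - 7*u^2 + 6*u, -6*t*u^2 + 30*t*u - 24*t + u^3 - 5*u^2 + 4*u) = u - 1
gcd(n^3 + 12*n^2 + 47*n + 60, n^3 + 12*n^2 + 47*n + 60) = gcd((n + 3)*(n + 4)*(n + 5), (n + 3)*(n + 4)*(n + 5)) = n^3 + 12*n^2 + 47*n + 60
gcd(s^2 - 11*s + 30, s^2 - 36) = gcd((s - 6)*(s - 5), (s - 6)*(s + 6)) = s - 6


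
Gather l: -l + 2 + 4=6 - l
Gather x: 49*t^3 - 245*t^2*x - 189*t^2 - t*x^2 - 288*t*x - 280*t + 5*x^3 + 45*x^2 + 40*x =49*t^3 - 189*t^2 - 280*t + 5*x^3 + x^2*(45 - t) + x*(-245*t^2 - 288*t + 40)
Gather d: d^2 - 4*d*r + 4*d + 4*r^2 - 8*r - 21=d^2 + d*(4 - 4*r) + 4*r^2 - 8*r - 21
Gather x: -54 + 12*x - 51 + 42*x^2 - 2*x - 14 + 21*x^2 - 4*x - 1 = 63*x^2 + 6*x - 120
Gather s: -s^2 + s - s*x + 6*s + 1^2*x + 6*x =-s^2 + s*(7 - x) + 7*x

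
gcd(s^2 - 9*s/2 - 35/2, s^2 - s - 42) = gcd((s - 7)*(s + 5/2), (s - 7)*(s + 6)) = s - 7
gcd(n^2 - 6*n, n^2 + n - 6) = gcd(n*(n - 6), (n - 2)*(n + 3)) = 1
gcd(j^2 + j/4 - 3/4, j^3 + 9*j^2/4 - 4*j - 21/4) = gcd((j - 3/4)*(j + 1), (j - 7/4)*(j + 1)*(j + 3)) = j + 1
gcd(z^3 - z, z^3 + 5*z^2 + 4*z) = z^2 + z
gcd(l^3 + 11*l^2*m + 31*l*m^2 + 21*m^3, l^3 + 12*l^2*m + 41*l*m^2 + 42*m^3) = l^2 + 10*l*m + 21*m^2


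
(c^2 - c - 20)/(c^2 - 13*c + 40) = (c + 4)/(c - 8)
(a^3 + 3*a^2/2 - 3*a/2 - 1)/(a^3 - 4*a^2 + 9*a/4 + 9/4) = 2*(a^2 + a - 2)/(2*a^2 - 9*a + 9)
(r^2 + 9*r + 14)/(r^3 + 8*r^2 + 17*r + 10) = (r + 7)/(r^2 + 6*r + 5)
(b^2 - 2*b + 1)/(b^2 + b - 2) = (b - 1)/(b + 2)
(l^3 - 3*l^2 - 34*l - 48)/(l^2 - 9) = (l^2 - 6*l - 16)/(l - 3)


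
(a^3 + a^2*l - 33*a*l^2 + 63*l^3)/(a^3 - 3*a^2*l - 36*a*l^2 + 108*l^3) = (a^2 + 4*a*l - 21*l^2)/(a^2 - 36*l^2)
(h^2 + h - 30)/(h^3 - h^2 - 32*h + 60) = 1/(h - 2)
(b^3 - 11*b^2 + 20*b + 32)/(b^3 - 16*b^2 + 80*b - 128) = (b + 1)/(b - 4)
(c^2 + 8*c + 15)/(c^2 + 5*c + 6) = (c + 5)/(c + 2)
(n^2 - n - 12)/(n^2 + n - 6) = (n - 4)/(n - 2)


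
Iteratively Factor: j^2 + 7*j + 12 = (j + 3)*(j + 4)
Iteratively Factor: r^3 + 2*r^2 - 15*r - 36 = (r + 3)*(r^2 - r - 12) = (r + 3)^2*(r - 4)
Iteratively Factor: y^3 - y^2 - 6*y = (y - 3)*(y^2 + 2*y) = (y - 3)*(y + 2)*(y)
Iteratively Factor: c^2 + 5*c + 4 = (c + 4)*(c + 1)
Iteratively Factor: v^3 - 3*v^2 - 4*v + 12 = (v - 3)*(v^2 - 4) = (v - 3)*(v - 2)*(v + 2)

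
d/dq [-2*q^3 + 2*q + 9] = 2 - 6*q^2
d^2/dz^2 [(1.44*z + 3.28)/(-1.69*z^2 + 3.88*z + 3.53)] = ((1.44*z + 3.28)*(3.38*z - 3.88)*(6.76*z - 7.76) + (14.6016*z - 0.0879999999999992)*(-1.69*z^2 + 3.88*z + 3.53))/(-1.69*z^2 + 3.88*z + 3.53)^3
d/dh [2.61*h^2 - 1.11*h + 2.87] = 5.22*h - 1.11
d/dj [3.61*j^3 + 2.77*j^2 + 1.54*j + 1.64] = 10.83*j^2 + 5.54*j + 1.54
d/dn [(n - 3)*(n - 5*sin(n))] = n + (3 - n)*(5*cos(n) - 1) - 5*sin(n)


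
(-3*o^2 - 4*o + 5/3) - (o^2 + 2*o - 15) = -4*o^2 - 6*o + 50/3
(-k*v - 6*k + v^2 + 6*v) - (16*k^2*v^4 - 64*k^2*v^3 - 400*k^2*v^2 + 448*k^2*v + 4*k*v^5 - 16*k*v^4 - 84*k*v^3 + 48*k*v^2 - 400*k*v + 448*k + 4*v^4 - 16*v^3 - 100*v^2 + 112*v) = -16*k^2*v^4 + 64*k^2*v^3 + 400*k^2*v^2 - 448*k^2*v - 4*k*v^5 + 16*k*v^4 + 84*k*v^3 - 48*k*v^2 + 399*k*v - 454*k - 4*v^4 + 16*v^3 + 101*v^2 - 106*v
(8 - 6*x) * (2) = 16 - 12*x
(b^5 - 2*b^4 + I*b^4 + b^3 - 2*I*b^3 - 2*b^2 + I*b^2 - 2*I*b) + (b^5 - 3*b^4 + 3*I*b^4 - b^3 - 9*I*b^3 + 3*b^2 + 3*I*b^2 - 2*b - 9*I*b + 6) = 2*b^5 - 5*b^4 + 4*I*b^4 - 11*I*b^3 + b^2 + 4*I*b^2 - 2*b - 11*I*b + 6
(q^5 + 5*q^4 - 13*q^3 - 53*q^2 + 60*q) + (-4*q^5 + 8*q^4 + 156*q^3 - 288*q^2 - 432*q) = -3*q^5 + 13*q^4 + 143*q^3 - 341*q^2 - 372*q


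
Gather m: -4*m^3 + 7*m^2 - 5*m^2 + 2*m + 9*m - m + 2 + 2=-4*m^3 + 2*m^2 + 10*m + 4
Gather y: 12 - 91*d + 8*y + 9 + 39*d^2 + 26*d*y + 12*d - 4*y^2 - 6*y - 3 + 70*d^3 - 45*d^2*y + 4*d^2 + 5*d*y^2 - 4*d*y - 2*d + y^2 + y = 70*d^3 + 43*d^2 - 81*d + y^2*(5*d - 3) + y*(-45*d^2 + 22*d + 3) + 18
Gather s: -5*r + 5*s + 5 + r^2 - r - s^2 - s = r^2 - 6*r - s^2 + 4*s + 5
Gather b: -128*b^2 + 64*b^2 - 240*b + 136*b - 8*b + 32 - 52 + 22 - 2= -64*b^2 - 112*b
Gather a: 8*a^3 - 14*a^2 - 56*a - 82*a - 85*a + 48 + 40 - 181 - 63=8*a^3 - 14*a^2 - 223*a - 156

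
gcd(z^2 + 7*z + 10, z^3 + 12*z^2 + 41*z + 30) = z + 5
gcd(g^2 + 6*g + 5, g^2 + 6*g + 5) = g^2 + 6*g + 5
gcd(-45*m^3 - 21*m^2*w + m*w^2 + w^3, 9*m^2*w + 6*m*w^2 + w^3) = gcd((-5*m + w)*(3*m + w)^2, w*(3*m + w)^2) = 9*m^2 + 6*m*w + w^2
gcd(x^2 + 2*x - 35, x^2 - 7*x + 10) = x - 5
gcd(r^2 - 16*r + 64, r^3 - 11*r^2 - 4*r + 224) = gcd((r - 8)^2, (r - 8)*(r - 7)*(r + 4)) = r - 8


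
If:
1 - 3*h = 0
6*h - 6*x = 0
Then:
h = 1/3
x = 1/3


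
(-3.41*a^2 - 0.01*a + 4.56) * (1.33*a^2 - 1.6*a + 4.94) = -4.5353*a^4 + 5.4427*a^3 - 10.7646*a^2 - 7.3454*a + 22.5264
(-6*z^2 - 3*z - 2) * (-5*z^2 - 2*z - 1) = 30*z^4 + 27*z^3 + 22*z^2 + 7*z + 2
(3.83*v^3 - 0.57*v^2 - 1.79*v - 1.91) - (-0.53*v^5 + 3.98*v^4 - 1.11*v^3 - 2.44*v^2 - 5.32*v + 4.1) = 0.53*v^5 - 3.98*v^4 + 4.94*v^3 + 1.87*v^2 + 3.53*v - 6.01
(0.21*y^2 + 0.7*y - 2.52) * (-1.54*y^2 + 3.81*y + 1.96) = -0.3234*y^4 - 0.2779*y^3 + 6.9594*y^2 - 8.2292*y - 4.9392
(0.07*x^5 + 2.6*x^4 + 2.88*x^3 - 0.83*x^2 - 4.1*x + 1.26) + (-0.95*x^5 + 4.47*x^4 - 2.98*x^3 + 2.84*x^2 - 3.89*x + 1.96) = -0.88*x^5 + 7.07*x^4 - 0.1*x^3 + 2.01*x^2 - 7.99*x + 3.22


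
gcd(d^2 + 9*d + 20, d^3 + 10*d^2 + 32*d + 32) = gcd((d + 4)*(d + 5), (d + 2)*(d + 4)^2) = d + 4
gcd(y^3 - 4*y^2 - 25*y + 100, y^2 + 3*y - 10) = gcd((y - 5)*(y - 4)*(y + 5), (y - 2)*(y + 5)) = y + 5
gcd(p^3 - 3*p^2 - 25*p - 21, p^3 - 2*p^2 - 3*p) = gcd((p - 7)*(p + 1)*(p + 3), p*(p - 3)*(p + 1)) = p + 1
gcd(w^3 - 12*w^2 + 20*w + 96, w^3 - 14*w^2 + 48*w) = w^2 - 14*w + 48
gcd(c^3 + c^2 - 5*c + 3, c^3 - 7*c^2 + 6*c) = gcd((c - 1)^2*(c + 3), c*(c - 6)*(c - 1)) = c - 1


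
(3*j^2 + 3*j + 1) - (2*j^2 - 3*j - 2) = j^2 + 6*j + 3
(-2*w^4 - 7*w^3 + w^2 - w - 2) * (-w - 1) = 2*w^5 + 9*w^4 + 6*w^3 + 3*w + 2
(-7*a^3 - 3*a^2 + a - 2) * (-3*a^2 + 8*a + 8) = 21*a^5 - 47*a^4 - 83*a^3 - 10*a^2 - 8*a - 16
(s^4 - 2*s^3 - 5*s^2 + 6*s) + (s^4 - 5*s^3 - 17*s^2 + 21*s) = 2*s^4 - 7*s^3 - 22*s^2 + 27*s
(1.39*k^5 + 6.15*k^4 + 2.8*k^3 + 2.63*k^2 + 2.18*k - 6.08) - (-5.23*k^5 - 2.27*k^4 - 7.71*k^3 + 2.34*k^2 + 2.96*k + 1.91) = 6.62*k^5 + 8.42*k^4 + 10.51*k^3 + 0.29*k^2 - 0.78*k - 7.99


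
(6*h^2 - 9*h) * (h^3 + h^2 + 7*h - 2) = 6*h^5 - 3*h^4 + 33*h^3 - 75*h^2 + 18*h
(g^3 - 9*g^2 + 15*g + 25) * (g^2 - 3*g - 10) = g^5 - 12*g^4 + 32*g^3 + 70*g^2 - 225*g - 250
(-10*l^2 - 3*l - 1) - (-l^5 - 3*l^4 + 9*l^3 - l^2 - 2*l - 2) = l^5 + 3*l^4 - 9*l^3 - 9*l^2 - l + 1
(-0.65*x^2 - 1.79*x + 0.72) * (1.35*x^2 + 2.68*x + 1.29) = -0.8775*x^4 - 4.1585*x^3 - 4.6637*x^2 - 0.3795*x + 0.9288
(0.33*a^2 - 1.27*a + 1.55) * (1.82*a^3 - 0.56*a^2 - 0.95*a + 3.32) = 0.6006*a^5 - 2.4962*a^4 + 3.2187*a^3 + 1.4341*a^2 - 5.6889*a + 5.146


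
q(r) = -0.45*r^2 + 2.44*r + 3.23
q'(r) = 2.44 - 0.9*r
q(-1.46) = -1.29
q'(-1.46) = 3.75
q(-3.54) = -11.05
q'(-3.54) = 5.63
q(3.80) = 6.00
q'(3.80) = -0.98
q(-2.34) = -4.94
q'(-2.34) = 4.55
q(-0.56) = 1.72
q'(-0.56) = 2.94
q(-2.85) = -7.38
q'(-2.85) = 5.00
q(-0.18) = 2.78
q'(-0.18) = 2.60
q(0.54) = 4.42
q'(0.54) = 1.95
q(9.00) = -11.26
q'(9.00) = -5.66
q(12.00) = -32.29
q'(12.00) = -8.36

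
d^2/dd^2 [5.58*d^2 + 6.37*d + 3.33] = 11.1600000000000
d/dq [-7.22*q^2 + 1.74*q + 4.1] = 1.74 - 14.44*q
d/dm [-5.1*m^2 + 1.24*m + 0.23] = 1.24 - 10.2*m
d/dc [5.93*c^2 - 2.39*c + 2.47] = 11.86*c - 2.39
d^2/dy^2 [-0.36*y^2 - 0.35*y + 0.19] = -0.720000000000000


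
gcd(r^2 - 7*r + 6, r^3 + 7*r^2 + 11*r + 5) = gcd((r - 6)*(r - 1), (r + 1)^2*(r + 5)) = 1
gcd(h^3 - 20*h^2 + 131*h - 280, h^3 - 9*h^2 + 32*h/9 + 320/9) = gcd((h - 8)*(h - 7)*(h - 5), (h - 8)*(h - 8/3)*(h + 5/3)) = h - 8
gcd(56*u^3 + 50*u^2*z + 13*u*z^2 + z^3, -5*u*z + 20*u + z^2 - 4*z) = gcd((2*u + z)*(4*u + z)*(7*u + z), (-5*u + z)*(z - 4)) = 1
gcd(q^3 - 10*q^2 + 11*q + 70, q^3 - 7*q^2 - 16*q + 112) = q - 7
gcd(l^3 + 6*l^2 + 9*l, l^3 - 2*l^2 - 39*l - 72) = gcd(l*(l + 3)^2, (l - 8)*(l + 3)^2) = l^2 + 6*l + 9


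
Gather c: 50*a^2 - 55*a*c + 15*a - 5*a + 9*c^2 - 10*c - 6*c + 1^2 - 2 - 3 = 50*a^2 + 10*a + 9*c^2 + c*(-55*a - 16) - 4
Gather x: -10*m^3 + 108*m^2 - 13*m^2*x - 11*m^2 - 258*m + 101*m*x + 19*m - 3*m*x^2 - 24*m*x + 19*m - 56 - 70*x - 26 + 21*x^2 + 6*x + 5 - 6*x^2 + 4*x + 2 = -10*m^3 + 97*m^2 - 220*m + x^2*(15 - 3*m) + x*(-13*m^2 + 77*m - 60) - 75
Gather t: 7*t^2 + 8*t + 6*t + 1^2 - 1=7*t^2 + 14*t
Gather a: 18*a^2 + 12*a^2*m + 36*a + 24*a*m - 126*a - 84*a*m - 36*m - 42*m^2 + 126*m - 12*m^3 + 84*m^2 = a^2*(12*m + 18) + a*(-60*m - 90) - 12*m^3 + 42*m^2 + 90*m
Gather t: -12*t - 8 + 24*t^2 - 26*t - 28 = 24*t^2 - 38*t - 36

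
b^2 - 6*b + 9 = (b - 3)^2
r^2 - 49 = (r - 7)*(r + 7)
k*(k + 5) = k^2 + 5*k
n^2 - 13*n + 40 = (n - 8)*(n - 5)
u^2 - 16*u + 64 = (u - 8)^2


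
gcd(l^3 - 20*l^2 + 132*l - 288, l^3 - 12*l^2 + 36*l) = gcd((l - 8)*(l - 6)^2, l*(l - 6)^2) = l^2 - 12*l + 36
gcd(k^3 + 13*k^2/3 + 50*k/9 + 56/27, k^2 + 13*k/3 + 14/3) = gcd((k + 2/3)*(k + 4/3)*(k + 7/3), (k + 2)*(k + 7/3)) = k + 7/3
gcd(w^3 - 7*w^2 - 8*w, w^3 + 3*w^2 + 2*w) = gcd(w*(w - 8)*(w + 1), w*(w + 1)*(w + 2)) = w^2 + w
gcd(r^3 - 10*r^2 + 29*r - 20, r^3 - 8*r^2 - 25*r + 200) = r - 5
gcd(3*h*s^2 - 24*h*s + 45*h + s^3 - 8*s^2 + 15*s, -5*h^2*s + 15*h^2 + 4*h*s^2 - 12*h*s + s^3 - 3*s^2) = s - 3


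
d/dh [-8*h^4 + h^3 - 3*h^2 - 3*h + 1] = -32*h^3 + 3*h^2 - 6*h - 3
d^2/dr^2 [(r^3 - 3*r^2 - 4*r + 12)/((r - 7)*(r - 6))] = 24*(7*r^3 - 102*r^2 + 444*r - 496)/(r^6 - 39*r^5 + 633*r^4 - 5473*r^3 + 26586*r^2 - 68796*r + 74088)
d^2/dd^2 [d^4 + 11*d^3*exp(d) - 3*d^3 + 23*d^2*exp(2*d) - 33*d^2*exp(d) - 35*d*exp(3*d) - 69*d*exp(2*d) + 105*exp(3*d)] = 11*d^3*exp(d) + 92*d^2*exp(2*d) + 33*d^2*exp(d) + 12*d^2 - 315*d*exp(3*d) - 92*d*exp(2*d) - 66*d*exp(d) - 18*d + 735*exp(3*d) - 230*exp(2*d) - 66*exp(d)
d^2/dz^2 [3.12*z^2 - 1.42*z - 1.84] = 6.24000000000000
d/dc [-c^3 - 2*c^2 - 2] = c*(-3*c - 4)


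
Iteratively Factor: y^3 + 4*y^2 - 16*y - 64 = (y + 4)*(y^2 - 16) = (y + 4)^2*(y - 4)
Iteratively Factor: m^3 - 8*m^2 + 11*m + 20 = (m - 5)*(m^2 - 3*m - 4) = (m - 5)*(m + 1)*(m - 4)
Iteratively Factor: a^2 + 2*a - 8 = (a + 4)*(a - 2)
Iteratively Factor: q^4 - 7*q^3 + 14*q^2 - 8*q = (q - 2)*(q^3 - 5*q^2 + 4*q) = (q - 2)*(q - 1)*(q^2 - 4*q) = (q - 4)*(q - 2)*(q - 1)*(q)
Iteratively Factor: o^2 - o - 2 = (o + 1)*(o - 2)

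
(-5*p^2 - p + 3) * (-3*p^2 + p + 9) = 15*p^4 - 2*p^3 - 55*p^2 - 6*p + 27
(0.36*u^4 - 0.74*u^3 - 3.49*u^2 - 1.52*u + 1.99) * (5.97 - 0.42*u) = -0.1512*u^5 + 2.46*u^4 - 2.952*u^3 - 20.1969*u^2 - 9.9102*u + 11.8803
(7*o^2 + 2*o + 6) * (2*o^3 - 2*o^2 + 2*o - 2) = 14*o^5 - 10*o^4 + 22*o^3 - 22*o^2 + 8*o - 12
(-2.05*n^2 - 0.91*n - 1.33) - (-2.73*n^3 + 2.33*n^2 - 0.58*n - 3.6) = 2.73*n^3 - 4.38*n^2 - 0.33*n + 2.27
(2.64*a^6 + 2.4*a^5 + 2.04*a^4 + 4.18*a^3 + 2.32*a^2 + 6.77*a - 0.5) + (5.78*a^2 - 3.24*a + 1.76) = 2.64*a^6 + 2.4*a^5 + 2.04*a^4 + 4.18*a^3 + 8.1*a^2 + 3.53*a + 1.26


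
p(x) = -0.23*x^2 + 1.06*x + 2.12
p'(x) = 1.06 - 0.46*x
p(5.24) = 1.36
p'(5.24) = -1.35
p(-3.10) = -3.38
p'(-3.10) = 2.49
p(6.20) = -0.15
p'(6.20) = -1.79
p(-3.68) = -4.90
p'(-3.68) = 2.75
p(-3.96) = -5.68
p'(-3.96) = 2.88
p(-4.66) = -7.81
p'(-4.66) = 3.20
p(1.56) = 3.21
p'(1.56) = 0.34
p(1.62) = 3.23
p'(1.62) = 0.31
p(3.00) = 3.23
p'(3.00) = -0.32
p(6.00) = 0.20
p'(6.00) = -1.70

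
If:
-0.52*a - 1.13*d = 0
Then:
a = -2.17307692307692*d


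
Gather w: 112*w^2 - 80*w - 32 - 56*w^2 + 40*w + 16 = 56*w^2 - 40*w - 16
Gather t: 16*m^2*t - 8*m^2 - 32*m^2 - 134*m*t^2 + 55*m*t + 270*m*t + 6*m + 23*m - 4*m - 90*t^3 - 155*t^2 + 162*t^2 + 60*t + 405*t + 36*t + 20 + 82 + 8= -40*m^2 + 25*m - 90*t^3 + t^2*(7 - 134*m) + t*(16*m^2 + 325*m + 501) + 110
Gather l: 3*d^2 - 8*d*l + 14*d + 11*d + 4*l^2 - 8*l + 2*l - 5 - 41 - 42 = 3*d^2 + 25*d + 4*l^2 + l*(-8*d - 6) - 88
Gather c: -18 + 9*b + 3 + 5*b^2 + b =5*b^2 + 10*b - 15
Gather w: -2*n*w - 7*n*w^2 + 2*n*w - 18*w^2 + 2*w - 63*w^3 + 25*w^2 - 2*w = -63*w^3 + w^2*(7 - 7*n)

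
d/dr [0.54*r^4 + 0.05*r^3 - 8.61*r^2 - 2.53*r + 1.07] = 2.16*r^3 + 0.15*r^2 - 17.22*r - 2.53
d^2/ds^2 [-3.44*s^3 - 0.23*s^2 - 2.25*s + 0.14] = -20.64*s - 0.46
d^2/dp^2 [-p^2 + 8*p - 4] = -2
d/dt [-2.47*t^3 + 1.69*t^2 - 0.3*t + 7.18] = -7.41*t^2 + 3.38*t - 0.3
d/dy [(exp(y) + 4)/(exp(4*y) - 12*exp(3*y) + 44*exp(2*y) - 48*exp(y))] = (-3*exp(4*y) + 8*exp(3*y) + 100*exp(2*y) - 352*exp(y) + 192)*exp(-y)/(exp(6*y) - 24*exp(5*y) + 232*exp(4*y) - 1152*exp(3*y) + 3088*exp(2*y) - 4224*exp(y) + 2304)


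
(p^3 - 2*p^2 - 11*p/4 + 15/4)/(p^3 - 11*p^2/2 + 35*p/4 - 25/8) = 2*(2*p^2 + p - 3)/(4*p^2 - 12*p + 5)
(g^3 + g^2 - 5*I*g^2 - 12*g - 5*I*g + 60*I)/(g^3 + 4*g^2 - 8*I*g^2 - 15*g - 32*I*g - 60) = (g - 3)/(g - 3*I)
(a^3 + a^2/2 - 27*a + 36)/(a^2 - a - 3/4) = 2*(a^2 + 2*a - 24)/(2*a + 1)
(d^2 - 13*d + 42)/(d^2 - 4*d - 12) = (d - 7)/(d + 2)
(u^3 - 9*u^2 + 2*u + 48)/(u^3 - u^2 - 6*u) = (u - 8)/u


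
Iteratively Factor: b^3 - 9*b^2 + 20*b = (b - 5)*(b^2 - 4*b) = (b - 5)*(b - 4)*(b)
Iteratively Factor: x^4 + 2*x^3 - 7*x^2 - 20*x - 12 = (x + 2)*(x^3 - 7*x - 6) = (x + 2)^2*(x^2 - 2*x - 3) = (x - 3)*(x + 2)^2*(x + 1)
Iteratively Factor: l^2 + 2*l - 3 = (l - 1)*(l + 3)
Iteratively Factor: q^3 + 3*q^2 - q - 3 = (q - 1)*(q^2 + 4*q + 3) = (q - 1)*(q + 1)*(q + 3)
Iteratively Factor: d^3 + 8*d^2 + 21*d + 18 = (d + 3)*(d^2 + 5*d + 6) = (d + 2)*(d + 3)*(d + 3)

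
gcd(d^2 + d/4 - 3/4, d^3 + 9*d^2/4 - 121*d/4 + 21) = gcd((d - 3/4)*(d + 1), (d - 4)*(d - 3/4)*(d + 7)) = d - 3/4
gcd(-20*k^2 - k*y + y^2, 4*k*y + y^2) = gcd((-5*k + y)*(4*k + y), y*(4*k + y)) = 4*k + y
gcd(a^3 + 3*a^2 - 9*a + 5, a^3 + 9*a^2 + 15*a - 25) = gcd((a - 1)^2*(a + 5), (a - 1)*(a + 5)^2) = a^2 + 4*a - 5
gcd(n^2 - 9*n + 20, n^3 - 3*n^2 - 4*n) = n - 4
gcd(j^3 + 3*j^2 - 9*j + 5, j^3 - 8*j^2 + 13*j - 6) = j^2 - 2*j + 1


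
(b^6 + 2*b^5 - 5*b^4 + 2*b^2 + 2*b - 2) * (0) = 0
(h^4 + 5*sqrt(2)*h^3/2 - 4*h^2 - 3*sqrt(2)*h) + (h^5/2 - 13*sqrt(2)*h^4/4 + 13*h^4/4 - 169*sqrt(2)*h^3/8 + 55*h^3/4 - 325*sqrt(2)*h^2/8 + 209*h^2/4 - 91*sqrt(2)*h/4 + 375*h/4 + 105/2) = h^5/2 - 13*sqrt(2)*h^4/4 + 17*h^4/4 - 149*sqrt(2)*h^3/8 + 55*h^3/4 - 325*sqrt(2)*h^2/8 + 193*h^2/4 - 103*sqrt(2)*h/4 + 375*h/4 + 105/2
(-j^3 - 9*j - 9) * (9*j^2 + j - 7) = -9*j^5 - j^4 - 74*j^3 - 90*j^2 + 54*j + 63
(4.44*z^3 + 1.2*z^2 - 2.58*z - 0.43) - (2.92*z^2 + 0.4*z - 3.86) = 4.44*z^3 - 1.72*z^2 - 2.98*z + 3.43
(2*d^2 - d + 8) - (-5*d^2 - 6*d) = 7*d^2 + 5*d + 8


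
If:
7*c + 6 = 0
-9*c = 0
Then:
No Solution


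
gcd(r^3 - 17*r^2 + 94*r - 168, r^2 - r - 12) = r - 4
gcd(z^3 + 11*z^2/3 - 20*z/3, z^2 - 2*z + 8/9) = z - 4/3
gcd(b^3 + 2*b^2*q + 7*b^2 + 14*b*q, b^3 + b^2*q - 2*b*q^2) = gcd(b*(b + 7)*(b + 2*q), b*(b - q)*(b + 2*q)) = b^2 + 2*b*q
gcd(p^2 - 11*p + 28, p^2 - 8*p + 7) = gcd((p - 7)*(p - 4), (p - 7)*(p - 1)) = p - 7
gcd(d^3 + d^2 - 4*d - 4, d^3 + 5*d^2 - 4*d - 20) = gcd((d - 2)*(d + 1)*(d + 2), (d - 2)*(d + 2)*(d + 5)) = d^2 - 4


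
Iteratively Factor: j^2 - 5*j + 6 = (j - 2)*(j - 3)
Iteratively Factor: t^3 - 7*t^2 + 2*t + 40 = (t - 5)*(t^2 - 2*t - 8) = (t - 5)*(t - 4)*(t + 2)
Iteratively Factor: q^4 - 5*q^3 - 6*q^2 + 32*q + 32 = (q - 4)*(q^3 - q^2 - 10*q - 8) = (q - 4)^2*(q^2 + 3*q + 2) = (q - 4)^2*(q + 2)*(q + 1)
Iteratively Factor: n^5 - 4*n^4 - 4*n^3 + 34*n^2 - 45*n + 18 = (n + 3)*(n^4 - 7*n^3 + 17*n^2 - 17*n + 6) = (n - 1)*(n + 3)*(n^3 - 6*n^2 + 11*n - 6) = (n - 1)^2*(n + 3)*(n^2 - 5*n + 6) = (n - 3)*(n - 1)^2*(n + 3)*(n - 2)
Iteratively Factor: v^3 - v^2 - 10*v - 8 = (v - 4)*(v^2 + 3*v + 2) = (v - 4)*(v + 1)*(v + 2)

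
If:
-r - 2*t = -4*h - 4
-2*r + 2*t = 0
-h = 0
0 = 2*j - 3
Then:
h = 0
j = 3/2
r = 4/3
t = 4/3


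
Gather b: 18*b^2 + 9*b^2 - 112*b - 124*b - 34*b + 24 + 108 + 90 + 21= 27*b^2 - 270*b + 243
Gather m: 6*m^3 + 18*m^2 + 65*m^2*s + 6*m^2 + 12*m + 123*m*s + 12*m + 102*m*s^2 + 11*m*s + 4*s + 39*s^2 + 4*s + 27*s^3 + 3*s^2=6*m^3 + m^2*(65*s + 24) + m*(102*s^2 + 134*s + 24) + 27*s^3 + 42*s^2 + 8*s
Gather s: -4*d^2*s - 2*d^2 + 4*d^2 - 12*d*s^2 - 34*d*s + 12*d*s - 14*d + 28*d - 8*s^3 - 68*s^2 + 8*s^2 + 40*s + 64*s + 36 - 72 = 2*d^2 + 14*d - 8*s^3 + s^2*(-12*d - 60) + s*(-4*d^2 - 22*d + 104) - 36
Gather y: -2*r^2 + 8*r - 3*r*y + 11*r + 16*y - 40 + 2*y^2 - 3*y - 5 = -2*r^2 + 19*r + 2*y^2 + y*(13 - 3*r) - 45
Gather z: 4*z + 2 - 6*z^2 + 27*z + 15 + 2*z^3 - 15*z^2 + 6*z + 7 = 2*z^3 - 21*z^2 + 37*z + 24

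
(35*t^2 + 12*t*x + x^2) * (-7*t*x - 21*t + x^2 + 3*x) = -245*t^3*x - 735*t^3 - 49*t^2*x^2 - 147*t^2*x + 5*t*x^3 + 15*t*x^2 + x^4 + 3*x^3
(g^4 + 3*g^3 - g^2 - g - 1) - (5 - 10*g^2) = g^4 + 3*g^3 + 9*g^2 - g - 6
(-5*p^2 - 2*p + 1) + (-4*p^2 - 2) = -9*p^2 - 2*p - 1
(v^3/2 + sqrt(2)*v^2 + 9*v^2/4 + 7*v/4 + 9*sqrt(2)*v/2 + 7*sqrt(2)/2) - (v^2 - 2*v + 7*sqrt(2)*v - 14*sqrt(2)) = v^3/2 + 5*v^2/4 + sqrt(2)*v^2 - 5*sqrt(2)*v/2 + 15*v/4 + 35*sqrt(2)/2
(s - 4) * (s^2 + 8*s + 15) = s^3 + 4*s^2 - 17*s - 60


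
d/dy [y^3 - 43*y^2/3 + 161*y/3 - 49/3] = 3*y^2 - 86*y/3 + 161/3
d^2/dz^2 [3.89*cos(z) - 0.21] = -3.89*cos(z)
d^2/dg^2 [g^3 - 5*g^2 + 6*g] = 6*g - 10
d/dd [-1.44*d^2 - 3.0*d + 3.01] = -2.88*d - 3.0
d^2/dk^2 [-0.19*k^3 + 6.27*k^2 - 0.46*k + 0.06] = 12.54 - 1.14*k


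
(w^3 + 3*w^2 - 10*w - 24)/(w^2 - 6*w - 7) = (-w^3 - 3*w^2 + 10*w + 24)/(-w^2 + 6*w + 7)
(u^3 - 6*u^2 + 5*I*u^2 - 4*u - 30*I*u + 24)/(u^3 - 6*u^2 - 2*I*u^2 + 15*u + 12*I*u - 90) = (u^2 + 5*I*u - 4)/(u^2 - 2*I*u + 15)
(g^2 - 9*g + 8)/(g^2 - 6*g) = (g^2 - 9*g + 8)/(g*(g - 6))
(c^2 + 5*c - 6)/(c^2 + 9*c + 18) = (c - 1)/(c + 3)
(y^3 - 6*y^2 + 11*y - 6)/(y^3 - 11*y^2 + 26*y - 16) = (y - 3)/(y - 8)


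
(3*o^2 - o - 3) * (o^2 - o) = 3*o^4 - 4*o^3 - 2*o^2 + 3*o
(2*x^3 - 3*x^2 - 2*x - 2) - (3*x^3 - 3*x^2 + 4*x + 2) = -x^3 - 6*x - 4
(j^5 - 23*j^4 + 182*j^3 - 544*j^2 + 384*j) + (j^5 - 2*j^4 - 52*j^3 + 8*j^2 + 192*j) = 2*j^5 - 25*j^4 + 130*j^3 - 536*j^2 + 576*j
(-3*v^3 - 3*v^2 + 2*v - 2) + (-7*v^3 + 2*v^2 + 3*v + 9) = -10*v^3 - v^2 + 5*v + 7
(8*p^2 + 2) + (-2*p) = 8*p^2 - 2*p + 2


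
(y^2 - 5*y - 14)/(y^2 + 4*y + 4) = (y - 7)/(y + 2)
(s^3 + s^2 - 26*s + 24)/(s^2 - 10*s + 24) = (s^2 + 5*s - 6)/(s - 6)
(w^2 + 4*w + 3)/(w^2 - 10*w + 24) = (w^2 + 4*w + 3)/(w^2 - 10*w + 24)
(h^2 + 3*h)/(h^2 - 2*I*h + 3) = h*(h + 3)/(h^2 - 2*I*h + 3)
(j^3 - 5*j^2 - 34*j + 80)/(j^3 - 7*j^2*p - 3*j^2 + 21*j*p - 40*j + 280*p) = (2 - j)/(-j + 7*p)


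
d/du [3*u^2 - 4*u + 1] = 6*u - 4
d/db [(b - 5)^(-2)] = -2/(b - 5)^3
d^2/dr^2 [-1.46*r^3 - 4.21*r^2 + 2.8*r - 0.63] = -8.76*r - 8.42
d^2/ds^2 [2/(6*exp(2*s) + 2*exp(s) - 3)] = 4*(4*(6*exp(s) + 1)^2*exp(s) - (12*exp(s) + 1)*(6*exp(2*s) + 2*exp(s) - 3))*exp(s)/(6*exp(2*s) + 2*exp(s) - 3)^3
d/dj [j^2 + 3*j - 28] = 2*j + 3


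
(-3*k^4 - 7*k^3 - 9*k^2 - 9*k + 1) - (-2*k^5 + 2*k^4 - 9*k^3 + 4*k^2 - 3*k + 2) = 2*k^5 - 5*k^4 + 2*k^3 - 13*k^2 - 6*k - 1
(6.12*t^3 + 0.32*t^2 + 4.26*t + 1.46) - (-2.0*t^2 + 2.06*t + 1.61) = 6.12*t^3 + 2.32*t^2 + 2.2*t - 0.15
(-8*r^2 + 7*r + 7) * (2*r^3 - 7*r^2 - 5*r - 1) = -16*r^5 + 70*r^4 + 5*r^3 - 76*r^2 - 42*r - 7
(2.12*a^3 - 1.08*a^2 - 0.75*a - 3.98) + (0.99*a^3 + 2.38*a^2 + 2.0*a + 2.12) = 3.11*a^3 + 1.3*a^2 + 1.25*a - 1.86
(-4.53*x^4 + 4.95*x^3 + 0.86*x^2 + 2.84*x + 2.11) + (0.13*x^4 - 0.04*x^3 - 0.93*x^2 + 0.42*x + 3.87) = -4.4*x^4 + 4.91*x^3 - 0.0700000000000001*x^2 + 3.26*x + 5.98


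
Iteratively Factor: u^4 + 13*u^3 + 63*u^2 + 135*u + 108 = (u + 3)*(u^3 + 10*u^2 + 33*u + 36) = (u + 3)^2*(u^2 + 7*u + 12) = (u + 3)^3*(u + 4)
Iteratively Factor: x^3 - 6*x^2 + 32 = (x - 4)*(x^2 - 2*x - 8) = (x - 4)*(x + 2)*(x - 4)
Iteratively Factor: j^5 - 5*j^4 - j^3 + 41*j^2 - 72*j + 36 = (j - 3)*(j^4 - 2*j^3 - 7*j^2 + 20*j - 12) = (j - 3)*(j + 3)*(j^3 - 5*j^2 + 8*j - 4) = (j - 3)*(j - 2)*(j + 3)*(j^2 - 3*j + 2) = (j - 3)*(j - 2)*(j - 1)*(j + 3)*(j - 2)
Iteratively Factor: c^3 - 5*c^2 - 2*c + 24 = (c - 4)*(c^2 - c - 6) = (c - 4)*(c + 2)*(c - 3)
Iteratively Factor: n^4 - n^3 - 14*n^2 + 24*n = (n - 2)*(n^3 + n^2 - 12*n) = (n - 3)*(n - 2)*(n^2 + 4*n) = n*(n - 3)*(n - 2)*(n + 4)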